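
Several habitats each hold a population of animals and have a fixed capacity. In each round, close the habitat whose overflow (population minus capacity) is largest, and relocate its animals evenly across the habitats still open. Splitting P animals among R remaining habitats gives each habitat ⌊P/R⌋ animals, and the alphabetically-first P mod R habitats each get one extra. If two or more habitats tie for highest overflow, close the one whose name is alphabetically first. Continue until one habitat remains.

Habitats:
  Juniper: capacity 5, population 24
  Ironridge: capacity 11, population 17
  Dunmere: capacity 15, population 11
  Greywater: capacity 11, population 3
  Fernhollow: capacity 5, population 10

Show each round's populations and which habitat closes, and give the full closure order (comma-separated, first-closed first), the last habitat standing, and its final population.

Closure order: Juniper, Ironridge, Fernhollow, Dunmere
Last habitat: Greywater with 65 animals

Round 1: Dunmere=11 Fernhollow=10 Greywater=3 Ironridge=17 Juniper=24 → close Juniper (overflow 19)
  24÷4 = 6 each, +1 to first 0
Round 2: Dunmere=17 Fernhollow=16 Greywater=9 Ironridge=23 → close Ironridge (overflow 12)
  23÷3 = 7 each, +1 to first 2
Round 3: Dunmere=25 Fernhollow=24 Greywater=16 → close Fernhollow (overflow 19)
  24÷2 = 12 each, +1 to first 0
Round 4: Dunmere=37 Greywater=28 → close Dunmere (overflow 22)
  37÷1 = 37 each, +1 to first 0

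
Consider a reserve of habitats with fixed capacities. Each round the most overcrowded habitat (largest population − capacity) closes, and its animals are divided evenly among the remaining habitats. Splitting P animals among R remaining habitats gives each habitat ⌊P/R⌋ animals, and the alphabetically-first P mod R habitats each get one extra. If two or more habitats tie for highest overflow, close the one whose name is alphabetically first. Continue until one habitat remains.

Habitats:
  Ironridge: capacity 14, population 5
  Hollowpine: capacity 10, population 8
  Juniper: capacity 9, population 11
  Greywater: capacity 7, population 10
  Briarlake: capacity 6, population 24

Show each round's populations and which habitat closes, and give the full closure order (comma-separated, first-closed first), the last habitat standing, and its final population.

Round 1: Briarlake=24 Greywater=10 Hollowpine=8 Ironridge=5 Juniper=11 → close Briarlake (overflow 18)
  24÷4 = 6 each, +1 to first 0
Round 2: Greywater=16 Hollowpine=14 Ironridge=11 Juniper=17 → close Greywater (overflow 9)
  16÷3 = 5 each, +1 to first 1
Round 3: Hollowpine=20 Ironridge=16 Juniper=22 → close Juniper (overflow 13)
  22÷2 = 11 each, +1 to first 0
Round 4: Hollowpine=31 Ironridge=27 → close Hollowpine (overflow 21)
  31÷1 = 31 each, +1 to first 0

Closure order: Briarlake, Greywater, Juniper, Hollowpine
Last habitat: Ironridge with 58 animals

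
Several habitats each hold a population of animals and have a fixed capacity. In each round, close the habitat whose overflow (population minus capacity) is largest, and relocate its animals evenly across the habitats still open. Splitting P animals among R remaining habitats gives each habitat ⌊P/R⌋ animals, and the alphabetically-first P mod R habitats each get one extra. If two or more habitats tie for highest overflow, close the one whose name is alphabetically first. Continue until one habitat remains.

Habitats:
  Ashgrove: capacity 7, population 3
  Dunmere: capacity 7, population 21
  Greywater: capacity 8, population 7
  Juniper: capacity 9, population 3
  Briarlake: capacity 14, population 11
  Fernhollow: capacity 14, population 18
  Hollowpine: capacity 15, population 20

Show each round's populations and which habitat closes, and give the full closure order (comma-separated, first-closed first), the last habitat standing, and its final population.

Closure order: Dunmere, Fernhollow, Hollowpine, Briarlake, Greywater, Ashgrove
Last habitat: Juniper with 83 animals

Round 1: Ashgrove=3 Briarlake=11 Dunmere=21 Fernhollow=18 Greywater=7 Hollowpine=20 Juniper=3 → close Dunmere (overflow 14)
  21÷6 = 3 each, +1 to first 3
Round 2: Ashgrove=7 Briarlake=15 Fernhollow=22 Greywater=10 Hollowpine=23 Juniper=6 → close Fernhollow (overflow 8)
  22÷5 = 4 each, +1 to first 2
Round 3: Ashgrove=12 Briarlake=20 Greywater=14 Hollowpine=27 Juniper=10 → close Hollowpine (overflow 12)
  27÷4 = 6 each, +1 to first 3
Round 4: Ashgrove=19 Briarlake=27 Greywater=21 Juniper=16 → close Briarlake (overflow 13)
  27÷3 = 9 each, +1 to first 0
Round 5: Ashgrove=28 Greywater=30 Juniper=25 → close Greywater (overflow 22)
  30÷2 = 15 each, +1 to first 0
Round 6: Ashgrove=43 Juniper=40 → close Ashgrove (overflow 36)
  43÷1 = 43 each, +1 to first 0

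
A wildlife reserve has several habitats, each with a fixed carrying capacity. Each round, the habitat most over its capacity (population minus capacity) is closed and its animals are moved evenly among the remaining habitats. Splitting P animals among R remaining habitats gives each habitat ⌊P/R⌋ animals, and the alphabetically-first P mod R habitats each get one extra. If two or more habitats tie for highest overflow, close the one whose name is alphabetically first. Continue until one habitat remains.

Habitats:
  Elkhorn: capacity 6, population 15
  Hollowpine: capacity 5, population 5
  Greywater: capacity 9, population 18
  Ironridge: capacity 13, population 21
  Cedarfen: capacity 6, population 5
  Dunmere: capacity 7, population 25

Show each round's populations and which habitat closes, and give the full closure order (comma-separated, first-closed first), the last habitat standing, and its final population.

Round 1: Cedarfen=5 Dunmere=25 Elkhorn=15 Greywater=18 Hollowpine=5 Ironridge=21 → close Dunmere (overflow 18)
  25÷5 = 5 each, +1 to first 0
Round 2: Cedarfen=10 Elkhorn=20 Greywater=23 Hollowpine=10 Ironridge=26 → close Elkhorn (overflow 14)
  20÷4 = 5 each, +1 to first 0
Round 3: Cedarfen=15 Greywater=28 Hollowpine=15 Ironridge=31 → close Greywater (overflow 19)
  28÷3 = 9 each, +1 to first 1
Round 4: Cedarfen=25 Hollowpine=24 Ironridge=40 → close Ironridge (overflow 27)
  40÷2 = 20 each, +1 to first 0
Round 5: Cedarfen=45 Hollowpine=44 → close Cedarfen (overflow 39)
  45÷1 = 45 each, +1 to first 0

Closure order: Dunmere, Elkhorn, Greywater, Ironridge, Cedarfen
Last habitat: Hollowpine with 89 animals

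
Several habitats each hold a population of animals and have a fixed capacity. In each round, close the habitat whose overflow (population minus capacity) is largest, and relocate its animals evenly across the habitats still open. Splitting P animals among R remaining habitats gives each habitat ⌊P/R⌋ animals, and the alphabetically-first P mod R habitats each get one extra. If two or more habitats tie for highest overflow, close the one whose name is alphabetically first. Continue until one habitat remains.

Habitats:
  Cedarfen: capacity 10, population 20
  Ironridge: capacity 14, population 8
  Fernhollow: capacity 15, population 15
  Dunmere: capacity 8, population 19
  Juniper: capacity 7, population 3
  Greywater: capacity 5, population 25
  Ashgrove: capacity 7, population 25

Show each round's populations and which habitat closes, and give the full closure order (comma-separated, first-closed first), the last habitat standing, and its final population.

Round 1: Ashgrove=25 Cedarfen=20 Dunmere=19 Fernhollow=15 Greywater=25 Ironridge=8 Juniper=3 → close Greywater (overflow 20)
  25÷6 = 4 each, +1 to first 1
Round 2: Ashgrove=30 Cedarfen=24 Dunmere=23 Fernhollow=19 Ironridge=12 Juniper=7 → close Ashgrove (overflow 23)
  30÷5 = 6 each, +1 to first 0
Round 3: Cedarfen=30 Dunmere=29 Fernhollow=25 Ironridge=18 Juniper=13 → close Dunmere (overflow 21)
  29÷4 = 7 each, +1 to first 1
Round 4: Cedarfen=38 Fernhollow=32 Ironridge=25 Juniper=20 → close Cedarfen (overflow 28)
  38÷3 = 12 each, +1 to first 2
Round 5: Fernhollow=45 Ironridge=38 Juniper=32 → close Fernhollow (overflow 30)
  45÷2 = 22 each, +1 to first 1
Round 6: Ironridge=61 Juniper=54 → close Ironridge (overflow 47)
  61÷1 = 61 each, +1 to first 0

Closure order: Greywater, Ashgrove, Dunmere, Cedarfen, Fernhollow, Ironridge
Last habitat: Juniper with 115 animals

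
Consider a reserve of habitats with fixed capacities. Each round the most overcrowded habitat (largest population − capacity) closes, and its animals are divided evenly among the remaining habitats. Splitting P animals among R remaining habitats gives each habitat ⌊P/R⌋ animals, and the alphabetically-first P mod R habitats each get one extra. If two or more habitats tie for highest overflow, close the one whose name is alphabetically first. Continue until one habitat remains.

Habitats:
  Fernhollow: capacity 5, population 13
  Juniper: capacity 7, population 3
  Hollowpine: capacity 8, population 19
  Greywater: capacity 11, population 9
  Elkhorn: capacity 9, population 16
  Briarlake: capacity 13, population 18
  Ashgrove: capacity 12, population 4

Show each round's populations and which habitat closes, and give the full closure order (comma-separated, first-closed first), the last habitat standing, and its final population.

Closure order: Hollowpine, Fernhollow, Elkhorn, Briarlake, Greywater, Juniper
Last habitat: Ashgrove with 82 animals

Round 1: Ashgrove=4 Briarlake=18 Elkhorn=16 Fernhollow=13 Greywater=9 Hollowpine=19 Juniper=3 → close Hollowpine (overflow 11)
  19÷6 = 3 each, +1 to first 1
Round 2: Ashgrove=8 Briarlake=21 Elkhorn=19 Fernhollow=16 Greywater=12 Juniper=6 → close Fernhollow (overflow 11)
  16÷5 = 3 each, +1 to first 1
Round 3: Ashgrove=12 Briarlake=24 Elkhorn=22 Greywater=15 Juniper=9 → close Elkhorn (overflow 13)
  22÷4 = 5 each, +1 to first 2
Round 4: Ashgrove=18 Briarlake=30 Greywater=20 Juniper=14 → close Briarlake (overflow 17)
  30÷3 = 10 each, +1 to first 0
Round 5: Ashgrove=28 Greywater=30 Juniper=24 → close Greywater (overflow 19)
  30÷2 = 15 each, +1 to first 0
Round 6: Ashgrove=43 Juniper=39 → close Juniper (overflow 32)
  39÷1 = 39 each, +1 to first 0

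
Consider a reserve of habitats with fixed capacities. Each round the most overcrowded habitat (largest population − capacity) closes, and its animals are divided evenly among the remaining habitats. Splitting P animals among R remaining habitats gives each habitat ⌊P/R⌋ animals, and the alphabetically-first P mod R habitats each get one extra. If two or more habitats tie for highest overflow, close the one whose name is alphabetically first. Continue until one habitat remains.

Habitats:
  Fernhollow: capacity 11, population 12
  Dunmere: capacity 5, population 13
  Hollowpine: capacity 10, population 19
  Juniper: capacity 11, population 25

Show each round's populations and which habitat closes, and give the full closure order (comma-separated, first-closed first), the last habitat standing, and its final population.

Round 1: Dunmere=13 Fernhollow=12 Hollowpine=19 Juniper=25 → close Juniper (overflow 14)
  25÷3 = 8 each, +1 to first 1
Round 2: Dunmere=22 Fernhollow=20 Hollowpine=27 → close Dunmere (overflow 17)
  22÷2 = 11 each, +1 to first 0
Round 3: Fernhollow=31 Hollowpine=38 → close Hollowpine (overflow 28)
  38÷1 = 38 each, +1 to first 0

Closure order: Juniper, Dunmere, Hollowpine
Last habitat: Fernhollow with 69 animals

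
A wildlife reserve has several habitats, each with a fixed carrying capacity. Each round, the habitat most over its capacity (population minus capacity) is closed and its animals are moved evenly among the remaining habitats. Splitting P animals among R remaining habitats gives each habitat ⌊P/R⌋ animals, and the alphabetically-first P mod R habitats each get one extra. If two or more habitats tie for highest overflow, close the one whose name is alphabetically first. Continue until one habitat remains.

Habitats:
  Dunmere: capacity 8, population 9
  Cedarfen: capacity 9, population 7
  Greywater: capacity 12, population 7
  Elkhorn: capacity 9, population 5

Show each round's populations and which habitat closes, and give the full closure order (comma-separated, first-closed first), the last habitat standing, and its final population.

Round 1: Cedarfen=7 Dunmere=9 Elkhorn=5 Greywater=7 → close Dunmere (overflow 1)
  9÷3 = 3 each, +1 to first 0
Round 2: Cedarfen=10 Elkhorn=8 Greywater=10 → close Cedarfen (overflow 1)
  10÷2 = 5 each, +1 to first 0
Round 3: Elkhorn=13 Greywater=15 → close Elkhorn (overflow 4)
  13÷1 = 13 each, +1 to first 0

Closure order: Dunmere, Cedarfen, Elkhorn
Last habitat: Greywater with 28 animals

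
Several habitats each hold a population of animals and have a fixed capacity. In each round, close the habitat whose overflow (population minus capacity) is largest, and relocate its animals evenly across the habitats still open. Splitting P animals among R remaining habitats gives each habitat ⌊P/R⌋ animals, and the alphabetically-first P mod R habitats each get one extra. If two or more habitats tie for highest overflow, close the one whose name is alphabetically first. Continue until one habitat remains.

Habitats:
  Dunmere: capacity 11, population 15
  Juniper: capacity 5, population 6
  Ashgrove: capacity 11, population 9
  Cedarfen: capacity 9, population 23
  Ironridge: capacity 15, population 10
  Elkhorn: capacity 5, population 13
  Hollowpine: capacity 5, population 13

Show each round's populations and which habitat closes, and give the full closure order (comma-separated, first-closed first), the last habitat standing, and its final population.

Round 1: Ashgrove=9 Cedarfen=23 Dunmere=15 Elkhorn=13 Hollowpine=13 Ironridge=10 Juniper=6 → close Cedarfen (overflow 14)
  23÷6 = 3 each, +1 to first 5
Round 2: Ashgrove=13 Dunmere=19 Elkhorn=17 Hollowpine=17 Ironridge=14 Juniper=9 → close Elkhorn (overflow 12)
  17÷5 = 3 each, +1 to first 2
Round 3: Ashgrove=17 Dunmere=23 Hollowpine=20 Ironridge=17 Juniper=12 → close Hollowpine (overflow 15)
  20÷4 = 5 each, +1 to first 0
Round 4: Ashgrove=22 Dunmere=28 Ironridge=22 Juniper=17 → close Dunmere (overflow 17)
  28÷3 = 9 each, +1 to first 1
Round 5: Ashgrove=32 Ironridge=31 Juniper=26 → close Ashgrove (overflow 21)
  32÷2 = 16 each, +1 to first 0
Round 6: Ironridge=47 Juniper=42 → close Juniper (overflow 37)
  42÷1 = 42 each, +1 to first 0

Closure order: Cedarfen, Elkhorn, Hollowpine, Dunmere, Ashgrove, Juniper
Last habitat: Ironridge with 89 animals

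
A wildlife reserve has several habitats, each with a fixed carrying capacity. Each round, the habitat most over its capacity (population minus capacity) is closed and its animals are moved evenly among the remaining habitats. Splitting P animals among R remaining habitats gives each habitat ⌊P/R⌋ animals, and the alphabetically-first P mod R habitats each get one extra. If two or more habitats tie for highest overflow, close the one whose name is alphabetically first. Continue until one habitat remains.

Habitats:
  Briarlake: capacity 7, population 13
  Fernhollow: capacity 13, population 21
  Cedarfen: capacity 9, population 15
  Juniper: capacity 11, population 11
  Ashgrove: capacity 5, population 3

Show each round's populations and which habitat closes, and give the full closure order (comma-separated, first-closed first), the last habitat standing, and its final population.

Closure order: Fernhollow, Briarlake, Cedarfen, Juniper
Last habitat: Ashgrove with 63 animals

Round 1: Ashgrove=3 Briarlake=13 Cedarfen=15 Fernhollow=21 Juniper=11 → close Fernhollow (overflow 8)
  21÷4 = 5 each, +1 to first 1
Round 2: Ashgrove=9 Briarlake=18 Cedarfen=20 Juniper=16 → close Briarlake (overflow 11)
  18÷3 = 6 each, +1 to first 0
Round 3: Ashgrove=15 Cedarfen=26 Juniper=22 → close Cedarfen (overflow 17)
  26÷2 = 13 each, +1 to first 0
Round 4: Ashgrove=28 Juniper=35 → close Juniper (overflow 24)
  35÷1 = 35 each, +1 to first 0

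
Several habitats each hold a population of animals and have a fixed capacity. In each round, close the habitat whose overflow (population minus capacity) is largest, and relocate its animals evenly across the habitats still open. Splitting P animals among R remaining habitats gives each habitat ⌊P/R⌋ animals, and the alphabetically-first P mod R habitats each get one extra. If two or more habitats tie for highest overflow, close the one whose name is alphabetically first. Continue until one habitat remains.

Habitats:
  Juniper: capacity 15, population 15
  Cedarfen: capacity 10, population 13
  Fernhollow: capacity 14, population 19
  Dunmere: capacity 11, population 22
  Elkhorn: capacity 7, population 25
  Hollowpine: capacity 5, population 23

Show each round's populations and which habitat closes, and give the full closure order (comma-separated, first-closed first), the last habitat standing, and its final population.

Round 1: Cedarfen=13 Dunmere=22 Elkhorn=25 Fernhollow=19 Hollowpine=23 Juniper=15 → close Elkhorn (overflow 18)
  25÷5 = 5 each, +1 to first 0
Round 2: Cedarfen=18 Dunmere=27 Fernhollow=24 Hollowpine=28 Juniper=20 → close Hollowpine (overflow 23)
  28÷4 = 7 each, +1 to first 0
Round 3: Cedarfen=25 Dunmere=34 Fernhollow=31 Juniper=27 → close Dunmere (overflow 23)
  34÷3 = 11 each, +1 to first 1
Round 4: Cedarfen=37 Fernhollow=42 Juniper=38 → close Fernhollow (overflow 28)
  42÷2 = 21 each, +1 to first 0
Round 5: Cedarfen=58 Juniper=59 → close Cedarfen (overflow 48)
  58÷1 = 58 each, +1 to first 0

Closure order: Elkhorn, Hollowpine, Dunmere, Fernhollow, Cedarfen
Last habitat: Juniper with 117 animals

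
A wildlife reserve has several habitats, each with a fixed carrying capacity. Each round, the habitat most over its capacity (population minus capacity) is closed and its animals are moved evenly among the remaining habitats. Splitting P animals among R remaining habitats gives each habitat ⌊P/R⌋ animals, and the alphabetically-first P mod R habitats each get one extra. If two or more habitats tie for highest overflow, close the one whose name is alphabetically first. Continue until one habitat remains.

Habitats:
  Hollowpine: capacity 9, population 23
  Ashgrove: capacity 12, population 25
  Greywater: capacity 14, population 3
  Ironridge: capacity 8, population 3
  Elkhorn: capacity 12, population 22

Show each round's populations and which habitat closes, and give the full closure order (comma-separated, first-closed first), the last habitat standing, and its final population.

Round 1: Ashgrove=25 Elkhorn=22 Greywater=3 Hollowpine=23 Ironridge=3 → close Hollowpine (overflow 14)
  23÷4 = 5 each, +1 to first 3
Round 2: Ashgrove=31 Elkhorn=28 Greywater=9 Ironridge=8 → close Ashgrove (overflow 19)
  31÷3 = 10 each, +1 to first 1
Round 3: Elkhorn=39 Greywater=19 Ironridge=18 → close Elkhorn (overflow 27)
  39÷2 = 19 each, +1 to first 1
Round 4: Greywater=39 Ironridge=37 → close Ironridge (overflow 29)
  37÷1 = 37 each, +1 to first 0

Closure order: Hollowpine, Ashgrove, Elkhorn, Ironridge
Last habitat: Greywater with 76 animals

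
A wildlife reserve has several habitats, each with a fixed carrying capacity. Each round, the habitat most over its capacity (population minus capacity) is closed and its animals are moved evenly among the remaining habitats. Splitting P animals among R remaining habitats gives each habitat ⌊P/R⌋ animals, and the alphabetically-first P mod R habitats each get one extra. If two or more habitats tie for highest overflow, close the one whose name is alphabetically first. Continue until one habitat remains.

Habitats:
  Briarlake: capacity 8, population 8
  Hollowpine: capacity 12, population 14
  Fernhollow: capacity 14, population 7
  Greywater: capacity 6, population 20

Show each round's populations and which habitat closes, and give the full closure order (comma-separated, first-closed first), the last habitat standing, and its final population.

Closure order: Greywater, Hollowpine, Briarlake
Last habitat: Fernhollow with 49 animals

Round 1: Briarlake=8 Fernhollow=7 Greywater=20 Hollowpine=14 → close Greywater (overflow 14)
  20÷3 = 6 each, +1 to first 2
Round 2: Briarlake=15 Fernhollow=14 Hollowpine=20 → close Hollowpine (overflow 8)
  20÷2 = 10 each, +1 to first 0
Round 3: Briarlake=25 Fernhollow=24 → close Briarlake (overflow 17)
  25÷1 = 25 each, +1 to first 0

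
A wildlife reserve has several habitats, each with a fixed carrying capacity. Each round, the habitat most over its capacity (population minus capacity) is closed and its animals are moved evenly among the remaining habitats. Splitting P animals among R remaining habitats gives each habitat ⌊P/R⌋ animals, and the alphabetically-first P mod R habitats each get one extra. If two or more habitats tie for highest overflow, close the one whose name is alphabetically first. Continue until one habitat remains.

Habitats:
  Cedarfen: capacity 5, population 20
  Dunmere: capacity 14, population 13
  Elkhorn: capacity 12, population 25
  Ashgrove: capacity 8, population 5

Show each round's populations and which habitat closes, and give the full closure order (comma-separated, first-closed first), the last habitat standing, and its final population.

Round 1: Ashgrove=5 Cedarfen=20 Dunmere=13 Elkhorn=25 → close Cedarfen (overflow 15)
  20÷3 = 6 each, +1 to first 2
Round 2: Ashgrove=12 Dunmere=20 Elkhorn=31 → close Elkhorn (overflow 19)
  31÷2 = 15 each, +1 to first 1
Round 3: Ashgrove=28 Dunmere=35 → close Dunmere (overflow 21)
  35÷1 = 35 each, +1 to first 0

Closure order: Cedarfen, Elkhorn, Dunmere
Last habitat: Ashgrove with 63 animals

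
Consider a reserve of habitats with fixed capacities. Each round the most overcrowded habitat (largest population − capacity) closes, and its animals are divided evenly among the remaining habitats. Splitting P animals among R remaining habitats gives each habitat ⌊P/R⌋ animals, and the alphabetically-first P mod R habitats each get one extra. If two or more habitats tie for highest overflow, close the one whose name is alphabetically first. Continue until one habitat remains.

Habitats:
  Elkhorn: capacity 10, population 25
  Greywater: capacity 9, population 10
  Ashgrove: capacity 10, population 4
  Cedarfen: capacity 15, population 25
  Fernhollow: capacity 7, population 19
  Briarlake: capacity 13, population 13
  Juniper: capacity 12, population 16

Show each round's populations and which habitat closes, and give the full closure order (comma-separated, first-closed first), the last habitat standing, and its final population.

Round 1: Ashgrove=4 Briarlake=13 Cedarfen=25 Elkhorn=25 Fernhollow=19 Greywater=10 Juniper=16 → close Elkhorn (overflow 15)
  25÷6 = 4 each, +1 to first 1
Round 2: Ashgrove=9 Briarlake=17 Cedarfen=29 Fernhollow=23 Greywater=14 Juniper=20 → close Fernhollow (overflow 16)
  23÷5 = 4 each, +1 to first 3
Round 3: Ashgrove=14 Briarlake=22 Cedarfen=34 Greywater=18 Juniper=24 → close Cedarfen (overflow 19)
  34÷4 = 8 each, +1 to first 2
Round 4: Ashgrove=23 Briarlake=31 Greywater=26 Juniper=32 → close Juniper (overflow 20)
  32÷3 = 10 each, +1 to first 2
Round 5: Ashgrove=34 Briarlake=42 Greywater=36 → close Briarlake (overflow 29)
  42÷2 = 21 each, +1 to first 0
Round 6: Ashgrove=55 Greywater=57 → close Greywater (overflow 48)
  57÷1 = 57 each, +1 to first 0

Closure order: Elkhorn, Fernhollow, Cedarfen, Juniper, Briarlake, Greywater
Last habitat: Ashgrove with 112 animals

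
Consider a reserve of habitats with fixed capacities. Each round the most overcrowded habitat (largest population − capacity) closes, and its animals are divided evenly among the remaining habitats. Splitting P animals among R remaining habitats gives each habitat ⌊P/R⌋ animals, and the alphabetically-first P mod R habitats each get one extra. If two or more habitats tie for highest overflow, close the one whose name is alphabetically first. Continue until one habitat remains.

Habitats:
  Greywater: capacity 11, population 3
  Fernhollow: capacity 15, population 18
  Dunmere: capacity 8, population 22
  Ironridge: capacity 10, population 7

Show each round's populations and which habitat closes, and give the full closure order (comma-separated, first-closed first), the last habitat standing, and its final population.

Round 1: Dunmere=22 Fernhollow=18 Greywater=3 Ironridge=7 → close Dunmere (overflow 14)
  22÷3 = 7 each, +1 to first 1
Round 2: Fernhollow=26 Greywater=10 Ironridge=14 → close Fernhollow (overflow 11)
  26÷2 = 13 each, +1 to first 0
Round 3: Greywater=23 Ironridge=27 → close Ironridge (overflow 17)
  27÷1 = 27 each, +1 to first 0

Closure order: Dunmere, Fernhollow, Ironridge
Last habitat: Greywater with 50 animals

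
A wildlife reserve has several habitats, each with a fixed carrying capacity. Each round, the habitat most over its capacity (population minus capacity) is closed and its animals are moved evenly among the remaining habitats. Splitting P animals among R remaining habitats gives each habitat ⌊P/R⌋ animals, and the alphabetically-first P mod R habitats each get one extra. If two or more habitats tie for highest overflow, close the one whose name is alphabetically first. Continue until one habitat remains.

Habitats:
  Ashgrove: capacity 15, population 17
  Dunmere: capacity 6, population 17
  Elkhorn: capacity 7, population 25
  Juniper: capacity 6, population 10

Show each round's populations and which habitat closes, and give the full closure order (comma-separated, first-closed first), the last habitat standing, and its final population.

Closure order: Elkhorn, Dunmere, Ashgrove
Last habitat: Juniper with 69 animals

Round 1: Ashgrove=17 Dunmere=17 Elkhorn=25 Juniper=10 → close Elkhorn (overflow 18)
  25÷3 = 8 each, +1 to first 1
Round 2: Ashgrove=26 Dunmere=25 Juniper=18 → close Dunmere (overflow 19)
  25÷2 = 12 each, +1 to first 1
Round 3: Ashgrove=39 Juniper=30 → close Ashgrove (overflow 24)
  39÷1 = 39 each, +1 to first 0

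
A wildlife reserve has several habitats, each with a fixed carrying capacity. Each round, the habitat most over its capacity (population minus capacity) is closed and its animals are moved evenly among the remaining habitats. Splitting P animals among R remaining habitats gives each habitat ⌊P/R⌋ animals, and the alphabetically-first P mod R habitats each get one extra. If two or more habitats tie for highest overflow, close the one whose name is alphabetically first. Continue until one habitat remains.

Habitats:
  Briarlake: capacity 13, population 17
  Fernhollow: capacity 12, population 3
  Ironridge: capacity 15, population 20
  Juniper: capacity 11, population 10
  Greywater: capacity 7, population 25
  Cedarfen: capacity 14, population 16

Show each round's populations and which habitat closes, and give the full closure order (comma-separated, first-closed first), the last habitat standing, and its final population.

Round 1: Briarlake=17 Cedarfen=16 Fernhollow=3 Greywater=25 Ironridge=20 Juniper=10 → close Greywater (overflow 18)
  25÷5 = 5 each, +1 to first 0
Round 2: Briarlake=22 Cedarfen=21 Fernhollow=8 Ironridge=25 Juniper=15 → close Ironridge (overflow 10)
  25÷4 = 6 each, +1 to first 1
Round 3: Briarlake=29 Cedarfen=27 Fernhollow=14 Juniper=21 → close Briarlake (overflow 16)
  29÷3 = 9 each, +1 to first 2
Round 4: Cedarfen=37 Fernhollow=24 Juniper=30 → close Cedarfen (overflow 23)
  37÷2 = 18 each, +1 to first 1
Round 5: Fernhollow=43 Juniper=48 → close Juniper (overflow 37)
  48÷1 = 48 each, +1 to first 0

Closure order: Greywater, Ironridge, Briarlake, Cedarfen, Juniper
Last habitat: Fernhollow with 91 animals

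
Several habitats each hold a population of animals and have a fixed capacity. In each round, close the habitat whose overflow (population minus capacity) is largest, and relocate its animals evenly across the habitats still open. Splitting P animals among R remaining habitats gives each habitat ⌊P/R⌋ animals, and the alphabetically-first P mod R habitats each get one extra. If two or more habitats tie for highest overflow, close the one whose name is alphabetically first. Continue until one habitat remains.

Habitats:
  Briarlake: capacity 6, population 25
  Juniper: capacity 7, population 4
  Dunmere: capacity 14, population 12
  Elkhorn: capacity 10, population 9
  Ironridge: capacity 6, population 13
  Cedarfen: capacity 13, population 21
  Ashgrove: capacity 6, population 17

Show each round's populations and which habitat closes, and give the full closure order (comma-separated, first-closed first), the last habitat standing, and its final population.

Closure order: Briarlake, Ashgrove, Cedarfen, Ironridge, Dunmere, Elkhorn
Last habitat: Juniper with 101 animals

Round 1: Ashgrove=17 Briarlake=25 Cedarfen=21 Dunmere=12 Elkhorn=9 Ironridge=13 Juniper=4 → close Briarlake (overflow 19)
  25÷6 = 4 each, +1 to first 1
Round 2: Ashgrove=22 Cedarfen=25 Dunmere=16 Elkhorn=13 Ironridge=17 Juniper=8 → close Ashgrove (overflow 16)
  22÷5 = 4 each, +1 to first 2
Round 3: Cedarfen=30 Dunmere=21 Elkhorn=17 Ironridge=21 Juniper=12 → close Cedarfen (overflow 17)
  30÷4 = 7 each, +1 to first 2
Round 4: Dunmere=29 Elkhorn=25 Ironridge=28 Juniper=19 → close Ironridge (overflow 22)
  28÷3 = 9 each, +1 to first 1
Round 5: Dunmere=39 Elkhorn=34 Juniper=28 → close Dunmere (overflow 25)
  39÷2 = 19 each, +1 to first 1
Round 6: Elkhorn=54 Juniper=47 → close Elkhorn (overflow 44)
  54÷1 = 54 each, +1 to first 0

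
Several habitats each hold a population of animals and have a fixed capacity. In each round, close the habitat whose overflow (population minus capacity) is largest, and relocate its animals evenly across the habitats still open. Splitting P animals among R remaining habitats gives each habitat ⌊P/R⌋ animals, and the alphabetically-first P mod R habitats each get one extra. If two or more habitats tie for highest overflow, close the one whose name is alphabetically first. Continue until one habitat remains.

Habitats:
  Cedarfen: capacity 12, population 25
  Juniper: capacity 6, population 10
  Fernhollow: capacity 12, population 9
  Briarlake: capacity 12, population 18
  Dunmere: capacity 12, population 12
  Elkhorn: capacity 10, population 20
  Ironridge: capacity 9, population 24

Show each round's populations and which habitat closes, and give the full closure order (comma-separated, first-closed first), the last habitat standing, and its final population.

Round 1: Briarlake=18 Cedarfen=25 Dunmere=12 Elkhorn=20 Fernhollow=9 Ironridge=24 Juniper=10 → close Ironridge (overflow 15)
  24÷6 = 4 each, +1 to first 0
Round 2: Briarlake=22 Cedarfen=29 Dunmere=16 Elkhorn=24 Fernhollow=13 Juniper=14 → close Cedarfen (overflow 17)
  29÷5 = 5 each, +1 to first 4
Round 3: Briarlake=28 Dunmere=22 Elkhorn=30 Fernhollow=19 Juniper=19 → close Elkhorn (overflow 20)
  30÷4 = 7 each, +1 to first 2
Round 4: Briarlake=36 Dunmere=30 Fernhollow=26 Juniper=26 → close Briarlake (overflow 24)
  36÷3 = 12 each, +1 to first 0
Round 5: Dunmere=42 Fernhollow=38 Juniper=38 → close Juniper (overflow 32)
  38÷2 = 19 each, +1 to first 0
Round 6: Dunmere=61 Fernhollow=57 → close Dunmere (overflow 49)
  61÷1 = 61 each, +1 to first 0

Closure order: Ironridge, Cedarfen, Elkhorn, Briarlake, Juniper, Dunmere
Last habitat: Fernhollow with 118 animals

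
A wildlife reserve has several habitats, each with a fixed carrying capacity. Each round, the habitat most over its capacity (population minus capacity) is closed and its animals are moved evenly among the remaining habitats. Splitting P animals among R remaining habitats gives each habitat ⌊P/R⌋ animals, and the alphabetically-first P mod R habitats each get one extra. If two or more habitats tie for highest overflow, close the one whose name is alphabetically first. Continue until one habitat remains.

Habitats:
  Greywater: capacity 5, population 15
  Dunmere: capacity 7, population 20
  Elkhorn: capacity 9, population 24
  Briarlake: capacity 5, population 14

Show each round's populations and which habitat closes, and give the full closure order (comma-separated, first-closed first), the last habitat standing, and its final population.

Closure order: Elkhorn, Dunmere, Greywater
Last habitat: Briarlake with 73 animals

Round 1: Briarlake=14 Dunmere=20 Elkhorn=24 Greywater=15 → close Elkhorn (overflow 15)
  24÷3 = 8 each, +1 to first 0
Round 2: Briarlake=22 Dunmere=28 Greywater=23 → close Dunmere (overflow 21)
  28÷2 = 14 each, +1 to first 0
Round 3: Briarlake=36 Greywater=37 → close Greywater (overflow 32)
  37÷1 = 37 each, +1 to first 0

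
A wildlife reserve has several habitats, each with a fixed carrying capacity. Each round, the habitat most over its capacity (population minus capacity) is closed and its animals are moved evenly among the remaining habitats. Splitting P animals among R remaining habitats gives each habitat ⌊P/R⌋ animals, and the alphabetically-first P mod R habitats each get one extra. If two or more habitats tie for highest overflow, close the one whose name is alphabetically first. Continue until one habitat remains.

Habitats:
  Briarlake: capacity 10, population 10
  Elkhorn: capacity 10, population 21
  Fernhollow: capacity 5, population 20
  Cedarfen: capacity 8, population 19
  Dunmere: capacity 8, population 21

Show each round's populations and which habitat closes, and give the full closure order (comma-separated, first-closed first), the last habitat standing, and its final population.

Round 1: Briarlake=10 Cedarfen=19 Dunmere=21 Elkhorn=21 Fernhollow=20 → close Fernhollow (overflow 15)
  20÷4 = 5 each, +1 to first 0
Round 2: Briarlake=15 Cedarfen=24 Dunmere=26 Elkhorn=26 → close Dunmere (overflow 18)
  26÷3 = 8 each, +1 to first 2
Round 3: Briarlake=24 Cedarfen=33 Elkhorn=34 → close Cedarfen (overflow 25)
  33÷2 = 16 each, +1 to first 1
Round 4: Briarlake=41 Elkhorn=50 → close Elkhorn (overflow 40)
  50÷1 = 50 each, +1 to first 0

Closure order: Fernhollow, Dunmere, Cedarfen, Elkhorn
Last habitat: Briarlake with 91 animals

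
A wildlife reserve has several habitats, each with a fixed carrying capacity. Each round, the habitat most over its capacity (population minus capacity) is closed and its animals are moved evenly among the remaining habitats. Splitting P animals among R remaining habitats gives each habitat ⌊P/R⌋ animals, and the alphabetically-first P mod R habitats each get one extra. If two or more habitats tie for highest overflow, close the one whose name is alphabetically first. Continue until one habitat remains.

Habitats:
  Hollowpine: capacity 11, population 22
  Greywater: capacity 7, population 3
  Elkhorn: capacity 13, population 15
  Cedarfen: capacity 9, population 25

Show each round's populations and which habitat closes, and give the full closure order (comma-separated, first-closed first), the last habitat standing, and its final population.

Round 1: Cedarfen=25 Elkhorn=15 Greywater=3 Hollowpine=22 → close Cedarfen (overflow 16)
  25÷3 = 8 each, +1 to first 1
Round 2: Elkhorn=24 Greywater=11 Hollowpine=30 → close Hollowpine (overflow 19)
  30÷2 = 15 each, +1 to first 0
Round 3: Elkhorn=39 Greywater=26 → close Elkhorn (overflow 26)
  39÷1 = 39 each, +1 to first 0

Closure order: Cedarfen, Hollowpine, Elkhorn
Last habitat: Greywater with 65 animals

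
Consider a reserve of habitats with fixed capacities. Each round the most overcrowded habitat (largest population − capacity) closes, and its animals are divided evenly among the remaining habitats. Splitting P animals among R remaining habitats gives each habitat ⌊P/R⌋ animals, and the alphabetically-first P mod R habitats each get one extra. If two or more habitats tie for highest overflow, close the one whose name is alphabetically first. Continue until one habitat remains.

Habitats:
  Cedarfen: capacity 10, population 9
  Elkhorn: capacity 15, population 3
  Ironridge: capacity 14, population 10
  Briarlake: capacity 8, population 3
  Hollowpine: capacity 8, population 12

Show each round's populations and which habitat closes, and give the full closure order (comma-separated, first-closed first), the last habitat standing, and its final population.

Round 1: Briarlake=3 Cedarfen=9 Elkhorn=3 Hollowpine=12 Ironridge=10 → close Hollowpine (overflow 4)
  12÷4 = 3 each, +1 to first 0
Round 2: Briarlake=6 Cedarfen=12 Elkhorn=6 Ironridge=13 → close Cedarfen (overflow 2)
  12÷3 = 4 each, +1 to first 0
Round 3: Briarlake=10 Elkhorn=10 Ironridge=17 → close Ironridge (overflow 3)
  17÷2 = 8 each, +1 to first 1
Round 4: Briarlake=19 Elkhorn=18 → close Briarlake (overflow 11)
  19÷1 = 19 each, +1 to first 0

Closure order: Hollowpine, Cedarfen, Ironridge, Briarlake
Last habitat: Elkhorn with 37 animals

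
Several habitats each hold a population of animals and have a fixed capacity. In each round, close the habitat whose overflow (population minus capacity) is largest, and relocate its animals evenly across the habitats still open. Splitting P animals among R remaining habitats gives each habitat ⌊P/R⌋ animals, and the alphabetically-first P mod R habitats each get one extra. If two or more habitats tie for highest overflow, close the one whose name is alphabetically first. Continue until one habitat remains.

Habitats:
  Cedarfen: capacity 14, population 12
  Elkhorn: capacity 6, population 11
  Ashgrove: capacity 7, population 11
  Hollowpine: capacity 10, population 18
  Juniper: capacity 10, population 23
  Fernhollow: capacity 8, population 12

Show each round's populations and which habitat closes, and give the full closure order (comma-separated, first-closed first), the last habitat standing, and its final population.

Round 1: Ashgrove=11 Cedarfen=12 Elkhorn=11 Fernhollow=12 Hollowpine=18 Juniper=23 → close Juniper (overflow 13)
  23÷5 = 4 each, +1 to first 3
Round 2: Ashgrove=16 Cedarfen=17 Elkhorn=16 Fernhollow=16 Hollowpine=22 → close Hollowpine (overflow 12)
  22÷4 = 5 each, +1 to first 2
Round 3: Ashgrove=22 Cedarfen=23 Elkhorn=21 Fernhollow=21 → close Ashgrove (overflow 15)
  22÷3 = 7 each, +1 to first 1
Round 4: Cedarfen=31 Elkhorn=28 Fernhollow=28 → close Elkhorn (overflow 22)
  28÷2 = 14 each, +1 to first 0
Round 5: Cedarfen=45 Fernhollow=42 → close Fernhollow (overflow 34)
  42÷1 = 42 each, +1 to first 0

Closure order: Juniper, Hollowpine, Ashgrove, Elkhorn, Fernhollow
Last habitat: Cedarfen with 87 animals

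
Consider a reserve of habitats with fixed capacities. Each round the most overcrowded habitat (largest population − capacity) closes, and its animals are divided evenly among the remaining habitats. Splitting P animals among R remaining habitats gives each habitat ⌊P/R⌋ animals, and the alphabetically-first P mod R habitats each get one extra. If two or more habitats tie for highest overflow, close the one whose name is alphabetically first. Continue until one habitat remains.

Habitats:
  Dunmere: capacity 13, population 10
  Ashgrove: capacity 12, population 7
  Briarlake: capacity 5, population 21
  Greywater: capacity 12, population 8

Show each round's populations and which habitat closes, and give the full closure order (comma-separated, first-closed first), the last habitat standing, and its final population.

Round 1: Ashgrove=7 Briarlake=21 Dunmere=10 Greywater=8 → close Briarlake (overflow 16)
  21÷3 = 7 each, +1 to first 0
Round 2: Ashgrove=14 Dunmere=17 Greywater=15 → close Dunmere (overflow 4)
  17÷2 = 8 each, +1 to first 1
Round 3: Ashgrove=23 Greywater=23 → close Ashgrove (overflow 11)
  23÷1 = 23 each, +1 to first 0

Closure order: Briarlake, Dunmere, Ashgrove
Last habitat: Greywater with 46 animals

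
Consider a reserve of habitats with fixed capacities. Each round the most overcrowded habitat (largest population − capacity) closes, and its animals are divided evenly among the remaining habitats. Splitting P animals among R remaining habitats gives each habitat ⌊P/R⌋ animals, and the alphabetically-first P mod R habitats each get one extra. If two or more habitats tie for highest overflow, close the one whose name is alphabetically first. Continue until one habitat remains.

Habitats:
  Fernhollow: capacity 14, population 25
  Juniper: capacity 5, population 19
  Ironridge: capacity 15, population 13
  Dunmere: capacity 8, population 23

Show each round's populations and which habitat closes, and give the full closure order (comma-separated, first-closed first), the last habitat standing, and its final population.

Closure order: Dunmere, Juniper, Fernhollow
Last habitat: Ironridge with 80 animals

Round 1: Dunmere=23 Fernhollow=25 Ironridge=13 Juniper=19 → close Dunmere (overflow 15)
  23÷3 = 7 each, +1 to first 2
Round 2: Fernhollow=33 Ironridge=21 Juniper=26 → close Juniper (overflow 21)
  26÷2 = 13 each, +1 to first 0
Round 3: Fernhollow=46 Ironridge=34 → close Fernhollow (overflow 32)
  46÷1 = 46 each, +1 to first 0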